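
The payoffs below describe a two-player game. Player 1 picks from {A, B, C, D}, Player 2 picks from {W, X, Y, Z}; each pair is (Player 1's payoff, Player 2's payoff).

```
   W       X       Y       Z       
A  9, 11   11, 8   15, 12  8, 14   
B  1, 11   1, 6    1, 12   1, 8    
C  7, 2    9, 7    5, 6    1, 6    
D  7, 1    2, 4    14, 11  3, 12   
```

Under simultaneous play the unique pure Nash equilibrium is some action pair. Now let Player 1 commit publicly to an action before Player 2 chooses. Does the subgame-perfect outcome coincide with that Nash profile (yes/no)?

Solve by backward induction (Player 1 leads).
- A → Player 2 plays Z (best of 11, 8, 12, 14); Player 1 gets 8.
- B → Player 2 plays Y (best of 11, 6, 12, 8); Player 1 gets 1.
- C → Player 2 plays X (best of 2, 7, 6, 6); Player 1 gets 9.
- D → Player 2 plays Z (best of 1, 4, 11, 12); Player 1 gets 3.
Player 1's induced payoffs are 8, 1, 9, 3, so Player 1 commits to C. Subgame-perfect outcome: (C, X) with payoffs (9, 7).
Now find the simultaneous Nash equilibrium.
Player 1's best replies: W→A; X→A; Y→A; Z→A.
Player 2's best replies: A→Z; B→Y; C→X; D→Z.
The unique mutual best reply is (A, Z), giving (8, 14).
Sequential outcome (C, X) differs from the Nash profile (A, Z).

no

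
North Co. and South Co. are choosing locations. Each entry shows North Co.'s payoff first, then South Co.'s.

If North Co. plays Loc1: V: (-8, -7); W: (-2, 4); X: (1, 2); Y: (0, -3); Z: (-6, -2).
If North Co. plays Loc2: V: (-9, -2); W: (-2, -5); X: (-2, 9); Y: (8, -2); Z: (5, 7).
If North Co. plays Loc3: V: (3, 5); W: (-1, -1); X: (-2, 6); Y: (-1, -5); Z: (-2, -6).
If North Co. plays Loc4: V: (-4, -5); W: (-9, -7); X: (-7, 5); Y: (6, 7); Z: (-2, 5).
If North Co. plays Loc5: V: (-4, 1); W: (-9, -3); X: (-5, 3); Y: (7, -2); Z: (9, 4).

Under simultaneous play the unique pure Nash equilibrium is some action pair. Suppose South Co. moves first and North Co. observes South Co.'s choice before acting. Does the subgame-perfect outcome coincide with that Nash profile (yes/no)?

Work backward from North Co.'s decision.
- V → North Co. plays Loc3 (best of -8, -9, 3, -4, -4); South Co. gets 5.
- W → North Co. plays Loc3 (best of -2, -2, -1, -9, -9); South Co. gets -1.
- X → North Co. plays Loc1 (best of 1, -2, -2, -7, -5); South Co. gets 2.
- Y → North Co. plays Loc2 (best of 0, 8, -1, 6, 7); South Co. gets -2.
- Z → North Co. plays Loc5 (best of -6, 5, -2, -2, 9); South Co. gets 4.
Among 5, -1, 2, -2, 4, the best is 5 at V. Subgame-perfect outcome: (Loc3, V) with payoffs (3, 5).
Under simultaneous play:
North Co.'s best replies: V→Loc3; W→Loc3; X→Loc1; Y→Loc2; Z→Loc5.
South Co.'s best replies: Loc1→W; Loc2→X; Loc3→X; Loc4→Y; Loc5→Z.
The unique mutual best reply is (Loc5, Z), giving (9, 4).
Sequential outcome (Loc3, V) differs from the Nash profile (Loc5, Z).

no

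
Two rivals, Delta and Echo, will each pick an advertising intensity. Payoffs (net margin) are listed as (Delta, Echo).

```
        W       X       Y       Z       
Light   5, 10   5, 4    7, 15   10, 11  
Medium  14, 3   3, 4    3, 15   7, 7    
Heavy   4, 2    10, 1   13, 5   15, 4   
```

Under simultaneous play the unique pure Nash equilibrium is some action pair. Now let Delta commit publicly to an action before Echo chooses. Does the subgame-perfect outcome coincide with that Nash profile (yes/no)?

yes

Backward induction with Delta moving first.
- Light: Echo compares 10, 4, 15, 11 and picks Y; Delta would get 7.
- Medium: Echo compares 3, 4, 15, 7 and picks Y; Delta would get 3.
- Heavy: Echo compares 2, 1, 5, 4 and picks Y; Delta would get 13.
Delta's induced payoffs are 7, 3, 13, so Delta commits to Heavy. Subgame-perfect outcome: (Heavy, Y) with payoffs (13, 5).
Now find the simultaneous Nash equilibrium.
Delta's best replies: W→Medium; X→Heavy; Y→Heavy; Z→Heavy.
Echo's best replies: Light→Y; Medium→Y; Heavy→Y.
Only (Heavy, Y) has each player best-responding; Nash payoffs (13, 5).
Sequential outcome (Heavy, Y) coincides with the Nash profile (Heavy, Y).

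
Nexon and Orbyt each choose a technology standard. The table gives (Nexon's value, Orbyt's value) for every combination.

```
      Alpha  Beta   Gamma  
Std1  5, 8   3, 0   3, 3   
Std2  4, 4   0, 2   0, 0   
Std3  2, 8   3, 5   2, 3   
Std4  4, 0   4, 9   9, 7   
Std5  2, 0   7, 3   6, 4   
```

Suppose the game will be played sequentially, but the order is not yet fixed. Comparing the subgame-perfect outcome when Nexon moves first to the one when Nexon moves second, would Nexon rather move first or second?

first

If Nexon leads: Orbyt's best replies are Std1→Alpha, Std2→Alpha, Std3→Alpha, Std4→Beta, Std5→Gamma; Nexon's induced payoffs 5, 4, 2, 4, 6; outcome (Std5, Gamma), payoffs (6, 4).
If Orbyt leads: Nexon's best replies are Alpha→Std1, Beta→Std5, Gamma→Std4; Orbyt's induced payoffs 8, 3, 7; outcome (Std1, Alpha), payoffs (5, 8).
Nexon gets 6 moving first and 5 moving second, so Nexon prefers to move first.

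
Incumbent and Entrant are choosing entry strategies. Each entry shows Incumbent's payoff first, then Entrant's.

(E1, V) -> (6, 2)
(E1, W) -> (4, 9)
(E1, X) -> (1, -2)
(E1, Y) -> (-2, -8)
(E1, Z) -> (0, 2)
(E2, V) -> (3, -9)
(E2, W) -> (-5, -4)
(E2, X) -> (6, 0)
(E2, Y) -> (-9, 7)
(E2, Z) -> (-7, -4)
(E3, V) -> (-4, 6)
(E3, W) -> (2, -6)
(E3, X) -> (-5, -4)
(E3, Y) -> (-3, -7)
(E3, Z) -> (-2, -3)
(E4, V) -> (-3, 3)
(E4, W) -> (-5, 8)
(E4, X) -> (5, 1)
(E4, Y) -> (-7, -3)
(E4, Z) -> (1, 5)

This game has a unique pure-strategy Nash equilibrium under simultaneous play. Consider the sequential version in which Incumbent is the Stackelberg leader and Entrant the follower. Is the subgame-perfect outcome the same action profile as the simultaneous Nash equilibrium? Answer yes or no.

yes

Entrant best-responds to each possible Incumbent move:
- E1 → Entrant plays W (best of 2, 9, -2, -8, 2); Incumbent gets 4.
- E2 → Entrant plays Y (best of -9, -4, 0, 7, -4); Incumbent gets -9.
- E3 → Entrant plays V (best of 6, -6, -4, -7, -3); Incumbent gets -4.
- E4 → Entrant plays W (best of 3, 8, 1, -3, 5); Incumbent gets -5.
Incumbent's induced payoffs are 4, -9, -4, -5, so Incumbent commits to E1. Subgame-perfect outcome: (E1, W) with payoffs (4, 9).
Under simultaneous play:
Incumbent's best replies: V→E1; W→E1; X→E2; Y→E1; Z→E4.
Entrant's best replies: E1→W; E2→Y; E3→V; E4→W.
Only (E1, W) has each player best-responding; Nash payoffs (4, 9).
Sequential outcome (E1, W) coincides with the Nash profile (E1, W).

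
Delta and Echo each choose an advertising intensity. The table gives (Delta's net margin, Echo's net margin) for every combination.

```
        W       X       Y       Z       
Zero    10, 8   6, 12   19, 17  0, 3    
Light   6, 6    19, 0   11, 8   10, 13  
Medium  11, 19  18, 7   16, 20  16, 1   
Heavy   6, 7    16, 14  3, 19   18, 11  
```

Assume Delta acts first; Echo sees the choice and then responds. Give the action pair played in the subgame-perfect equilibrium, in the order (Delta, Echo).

(Zero, Y)

Solve by backward induction (Delta leads).
- Zero: BR = Y, leader payoff 19.
- Light: BR = Z, leader payoff 10.
- Medium: BR = Y, leader payoff 16.
- Heavy: BR = Y, leader payoff 3.
Maximizing over 19, 10, 16, 3, Delta chooses Zero. Subgame-perfect outcome: (Zero, Y) with payoffs (19, 17).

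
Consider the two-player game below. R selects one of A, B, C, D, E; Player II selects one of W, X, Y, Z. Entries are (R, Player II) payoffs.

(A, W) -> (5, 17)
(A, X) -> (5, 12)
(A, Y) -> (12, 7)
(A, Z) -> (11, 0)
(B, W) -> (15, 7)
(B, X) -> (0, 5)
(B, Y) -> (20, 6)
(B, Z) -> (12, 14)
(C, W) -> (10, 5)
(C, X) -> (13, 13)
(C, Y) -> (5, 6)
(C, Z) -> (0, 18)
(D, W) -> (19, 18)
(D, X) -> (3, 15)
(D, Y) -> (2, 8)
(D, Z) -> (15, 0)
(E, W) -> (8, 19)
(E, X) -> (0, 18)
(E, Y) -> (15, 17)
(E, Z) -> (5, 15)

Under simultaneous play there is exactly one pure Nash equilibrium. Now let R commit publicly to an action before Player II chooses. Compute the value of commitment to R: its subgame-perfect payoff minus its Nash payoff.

Work backward from Player II's decision.
- A: Player II compares 17, 12, 7, 0 and picks W; R would get 5.
- B: Player II compares 7, 5, 6, 14 and picks Z; R would get 12.
- C: Player II compares 5, 13, 6, 18 and picks Z; R would get 0.
- D: Player II compares 18, 15, 8, 0 and picks W; R would get 19.
- E: Player II compares 19, 18, 17, 15 and picks W; R would get 8.
Among 5, 12, 0, 19, 8, the best is 19 at D. Subgame-perfect outcome: (D, W) with payoffs (19, 18).
For the simultaneous game, intersect best replies.
R's best replies: W→D; X→C; Y→B; Z→D.
Player II's best replies: A→W; B→Z; C→Z; D→W; E→W.
Only (D, W) has each player best-responding; Nash payoffs (19, 18).
R's commitment gain: 19 − 19 = 0.

0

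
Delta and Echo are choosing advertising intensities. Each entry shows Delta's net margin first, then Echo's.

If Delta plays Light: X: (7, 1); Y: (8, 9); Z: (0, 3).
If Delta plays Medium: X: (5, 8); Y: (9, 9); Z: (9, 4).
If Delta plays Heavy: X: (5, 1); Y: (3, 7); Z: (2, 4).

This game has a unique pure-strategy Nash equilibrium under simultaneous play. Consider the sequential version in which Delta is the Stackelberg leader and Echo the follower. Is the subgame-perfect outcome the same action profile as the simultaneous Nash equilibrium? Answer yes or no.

yes

Solve by backward induction (Delta leads).
- Light: BR = Y, leader payoff 8.
- Medium: BR = Y, leader payoff 9.
- Heavy: BR = Y, leader payoff 3.
Delta's induced payoffs are 8, 9, 3, so Delta commits to Medium. Subgame-perfect outcome: (Medium, Y) with payoffs (9, 9).
Under simultaneous play:
Delta's best replies: X→Light; Y→Medium; Z→Medium.
Echo's best replies: Light→Y; Medium→Y; Heavy→Y.
The unique mutual best reply is (Medium, Y), giving (9, 9).
Sequential outcome (Medium, Y) coincides with the Nash profile (Medium, Y).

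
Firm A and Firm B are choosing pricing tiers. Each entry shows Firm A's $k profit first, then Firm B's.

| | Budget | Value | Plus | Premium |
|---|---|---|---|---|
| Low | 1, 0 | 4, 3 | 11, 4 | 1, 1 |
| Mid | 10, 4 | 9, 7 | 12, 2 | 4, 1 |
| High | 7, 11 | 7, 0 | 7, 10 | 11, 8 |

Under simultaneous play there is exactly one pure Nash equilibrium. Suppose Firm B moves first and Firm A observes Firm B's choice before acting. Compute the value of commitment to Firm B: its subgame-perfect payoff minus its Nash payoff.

Backward induction with Firm B moving first.
- Budget: BR = Mid, leader payoff 4.
- Value: BR = Mid, leader payoff 7.
- Plus: BR = Mid, leader payoff 2.
- Premium: BR = High, leader payoff 8.
Among 4, 7, 2, 8, the best is 8 at Premium. Subgame-perfect outcome: (High, Premium) with payoffs (11, 8).
For the simultaneous game, intersect best replies.
Firm A's best replies: Budget→Mid; Value→Mid; Plus→Mid; Premium→High.
Firm B's best replies: Low→Plus; Mid→Value; High→Budget.
The unique mutual best reply is (Mid, Value), giving (9, 7).
Firm B's commitment gain: 8 − 7 = 1.

1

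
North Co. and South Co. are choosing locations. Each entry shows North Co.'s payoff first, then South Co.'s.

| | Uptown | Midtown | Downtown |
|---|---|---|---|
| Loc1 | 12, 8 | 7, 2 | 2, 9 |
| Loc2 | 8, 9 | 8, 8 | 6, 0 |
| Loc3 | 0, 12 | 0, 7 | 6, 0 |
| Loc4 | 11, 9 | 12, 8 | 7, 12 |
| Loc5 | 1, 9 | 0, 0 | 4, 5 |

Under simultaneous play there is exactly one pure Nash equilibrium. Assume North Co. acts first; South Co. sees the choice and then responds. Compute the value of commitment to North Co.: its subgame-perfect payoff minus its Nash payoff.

1

South Co. best-responds to each possible North Co. move:
- Loc1: BR = Downtown, leader payoff 2.
- Loc2: BR = Uptown, leader payoff 8.
- Loc3: BR = Uptown, leader payoff 0.
- Loc4: BR = Downtown, leader payoff 7.
- Loc5: BR = Uptown, leader payoff 1.
North Co.'s induced payoffs are 2, 8, 0, 7, 1, so North Co. commits to Loc2. Subgame-perfect outcome: (Loc2, Uptown) with payoffs (8, 9).
Under simultaneous play:
North Co.'s best replies: Uptown→Loc1; Midtown→Loc4; Downtown→Loc4.
South Co.'s best replies: Loc1→Downtown; Loc2→Uptown; Loc3→Uptown; Loc4→Downtown; Loc5→Uptown.
The unique mutual best reply is (Loc4, Downtown), giving (7, 12).
North Co.'s commitment gain: 8 − 7 = 1.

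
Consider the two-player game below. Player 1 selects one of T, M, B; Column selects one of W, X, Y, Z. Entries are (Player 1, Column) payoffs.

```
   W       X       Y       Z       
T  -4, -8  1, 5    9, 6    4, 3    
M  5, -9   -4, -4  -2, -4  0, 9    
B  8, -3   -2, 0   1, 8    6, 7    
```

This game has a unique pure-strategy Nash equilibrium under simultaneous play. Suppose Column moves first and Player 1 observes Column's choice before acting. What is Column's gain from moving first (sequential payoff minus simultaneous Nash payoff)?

Work backward from Player 1's decision.
- W: Player 1 compares -4, 5, 8 and picks B; Column would get -3.
- X: Player 1 compares 1, -4, -2 and picks T; Column would get 5.
- Y: Player 1 compares 9, -2, 1 and picks T; Column would get 6.
- Z: Player 1 compares 4, 0, 6 and picks B; Column would get 7.
Maximizing over -3, 5, 6, 7, Column chooses Z. Subgame-perfect outcome: (B, Z) with payoffs (6, 7).
Now find the simultaneous Nash equilibrium.
Player 1's best replies: W→B; X→T; Y→T; Z→B.
Column's best replies: T→Y; M→Z; B→Y.
The unique mutual best reply is (T, Y), giving (9, 6).
Column's commitment gain: 7 − 6 = 1.

1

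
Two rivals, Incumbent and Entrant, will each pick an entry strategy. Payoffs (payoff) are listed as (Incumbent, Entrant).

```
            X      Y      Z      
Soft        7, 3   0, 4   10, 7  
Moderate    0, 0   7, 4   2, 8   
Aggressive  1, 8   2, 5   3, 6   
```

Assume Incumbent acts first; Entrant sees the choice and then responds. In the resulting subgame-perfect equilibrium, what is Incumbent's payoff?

Backward induction with Incumbent moving first.
- Soft: Entrant compares 3, 4, 7 and picks Z; Incumbent would get 10.
- Moderate: Entrant compares 0, 4, 8 and picks Z; Incumbent would get 2.
- Aggressive: Entrant compares 8, 5, 6 and picks X; Incumbent would get 1.
Maximizing over 10, 2, 1, Incumbent chooses Soft. Subgame-perfect outcome: (Soft, Z) with payoffs (10, 7).

10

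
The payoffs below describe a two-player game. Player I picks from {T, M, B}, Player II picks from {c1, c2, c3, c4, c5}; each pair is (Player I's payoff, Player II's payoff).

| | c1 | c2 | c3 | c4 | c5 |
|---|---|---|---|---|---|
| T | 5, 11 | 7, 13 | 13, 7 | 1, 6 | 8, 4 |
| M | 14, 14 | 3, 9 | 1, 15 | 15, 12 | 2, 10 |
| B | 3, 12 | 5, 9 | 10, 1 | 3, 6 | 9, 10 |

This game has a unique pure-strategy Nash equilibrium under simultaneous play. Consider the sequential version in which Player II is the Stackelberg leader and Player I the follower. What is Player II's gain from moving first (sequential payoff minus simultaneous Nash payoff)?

1

Backward induction with Player II moving first.
- c1: BR = M, leader payoff 14.
- c2: BR = T, leader payoff 13.
- c3: BR = T, leader payoff 7.
- c4: BR = M, leader payoff 12.
- c5: BR = B, leader payoff 10.
Player II's induced payoffs are 14, 13, 7, 12, 10, so Player II commits to c1. Subgame-perfect outcome: (M, c1) with payoffs (14, 14).
For the simultaneous game, intersect best replies.
Player I's best replies: c1→M; c2→T; c3→T; c4→M; c5→B.
Player II's best replies: T→c2; M→c3; B→c1.
The unique mutual best reply is (T, c2), giving (7, 13).
Player II's commitment gain: 14 − 13 = 1.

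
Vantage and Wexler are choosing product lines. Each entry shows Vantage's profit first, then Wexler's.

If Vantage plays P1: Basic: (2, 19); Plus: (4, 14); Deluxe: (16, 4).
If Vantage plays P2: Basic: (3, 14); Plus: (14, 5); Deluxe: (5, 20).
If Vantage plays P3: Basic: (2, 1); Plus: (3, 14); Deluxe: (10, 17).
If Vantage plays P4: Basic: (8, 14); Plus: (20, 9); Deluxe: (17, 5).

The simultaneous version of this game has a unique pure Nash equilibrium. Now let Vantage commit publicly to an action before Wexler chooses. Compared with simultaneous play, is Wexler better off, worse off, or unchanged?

better off

Work backward from Wexler's decision.
- P1: BR = Basic, leader payoff 2.
- P2: BR = Deluxe, leader payoff 5.
- P3: BR = Deluxe, leader payoff 10.
- P4: BR = Basic, leader payoff 8.
Among 2, 5, 10, 8, the best is 10 at P3. Subgame-perfect outcome: (P3, Deluxe) with payoffs (10, 17).
Under simultaneous play:
Vantage's best replies: Basic→P4; Plus→P4; Deluxe→P4.
Wexler's best replies: P1→Basic; P2→Deluxe; P3→Deluxe; P4→Basic.
Only (P4, Basic) has each player best-responding; Nash payoffs (8, 14).
Wexler earns 17 sequentially versus 14 at the Nash outcome: better off.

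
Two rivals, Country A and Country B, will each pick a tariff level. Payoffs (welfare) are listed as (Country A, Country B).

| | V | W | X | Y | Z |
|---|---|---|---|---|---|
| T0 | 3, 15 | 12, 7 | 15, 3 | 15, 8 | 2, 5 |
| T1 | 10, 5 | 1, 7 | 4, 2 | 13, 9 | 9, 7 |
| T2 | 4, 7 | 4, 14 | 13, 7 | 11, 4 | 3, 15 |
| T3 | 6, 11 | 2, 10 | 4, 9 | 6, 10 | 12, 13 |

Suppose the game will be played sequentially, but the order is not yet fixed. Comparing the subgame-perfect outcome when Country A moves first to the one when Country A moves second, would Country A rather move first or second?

If Country A leads: Country B's best replies are T0→V, T1→Y, T2→Z, T3→Z; Country A's induced payoffs 3, 13, 3, 12; outcome (T1, Y), payoffs (13, 9).
If Country B leads: Country A's best replies are V→T1, W→T0, X→T0, Y→T0, Z→T3; Country B's induced payoffs 5, 7, 3, 8, 13; outcome (T3, Z), payoffs (12, 13).
Country A gets 13 moving first and 12 moving second, so Country A prefers to move first.

first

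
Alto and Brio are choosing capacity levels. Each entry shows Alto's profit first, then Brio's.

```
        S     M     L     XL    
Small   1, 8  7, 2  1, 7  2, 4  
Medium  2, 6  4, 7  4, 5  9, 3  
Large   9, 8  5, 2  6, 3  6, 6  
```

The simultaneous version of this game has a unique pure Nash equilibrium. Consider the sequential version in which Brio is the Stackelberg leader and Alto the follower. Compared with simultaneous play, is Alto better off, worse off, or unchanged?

Backward induction with Brio moving first.
- S: BR = Large, leader payoff 8.
- M: BR = Small, leader payoff 2.
- L: BR = Large, leader payoff 3.
- XL: BR = Medium, leader payoff 3.
Among 8, 2, 3, 3, the best is 8 at S. Subgame-perfect outcome: (Large, S) with payoffs (9, 8).
For the simultaneous game, intersect best replies.
Alto's best replies: S→Large; M→Small; L→Large; XL→Medium.
Brio's best replies: Small→S; Medium→M; Large→S.
Only (Large, S) has each player best-responding; Nash payoffs (9, 8).
Alto earns 9 sequentially versus 9 at the Nash outcome: unchanged.

unchanged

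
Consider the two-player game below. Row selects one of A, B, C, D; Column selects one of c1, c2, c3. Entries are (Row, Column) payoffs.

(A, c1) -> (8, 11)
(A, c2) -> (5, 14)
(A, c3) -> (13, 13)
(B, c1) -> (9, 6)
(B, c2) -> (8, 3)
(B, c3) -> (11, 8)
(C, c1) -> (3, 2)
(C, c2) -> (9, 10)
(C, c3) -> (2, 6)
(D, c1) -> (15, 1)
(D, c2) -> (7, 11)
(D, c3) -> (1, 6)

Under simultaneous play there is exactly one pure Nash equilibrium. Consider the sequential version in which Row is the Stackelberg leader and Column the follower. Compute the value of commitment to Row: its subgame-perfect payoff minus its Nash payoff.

2

Column best-responds to each possible Row move:
- A: Column compares 11, 14, 13 and picks c2; Row would get 5.
- B: Column compares 6, 3, 8 and picks c3; Row would get 11.
- C: Column compares 2, 10, 6 and picks c2; Row would get 9.
- D: Column compares 1, 11, 6 and picks c2; Row would get 7.
Among 5, 11, 9, 7, the best is 11 at B. Subgame-perfect outcome: (B, c3) with payoffs (11, 8).
Now find the simultaneous Nash equilibrium.
Row's best replies: c1→D; c2→C; c3→A.
Column's best replies: A→c2; B→c3; C→c2; D→c2.
Only (C, c2) has each player best-responding; Nash payoffs (9, 10).
Row's commitment gain: 11 − 9 = 2.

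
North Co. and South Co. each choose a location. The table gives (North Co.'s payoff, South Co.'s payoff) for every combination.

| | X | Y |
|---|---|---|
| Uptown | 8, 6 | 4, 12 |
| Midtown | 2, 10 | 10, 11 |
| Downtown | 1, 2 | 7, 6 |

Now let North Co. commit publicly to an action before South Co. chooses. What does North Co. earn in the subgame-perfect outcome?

South Co. best-responds to each possible North Co. move:
- Uptown: BR = Y, leader payoff 4.
- Midtown: BR = Y, leader payoff 10.
- Downtown: BR = Y, leader payoff 7.
North Co.'s induced payoffs are 4, 10, 7, so North Co. commits to Midtown. Subgame-perfect outcome: (Midtown, Y) with payoffs (10, 11).

10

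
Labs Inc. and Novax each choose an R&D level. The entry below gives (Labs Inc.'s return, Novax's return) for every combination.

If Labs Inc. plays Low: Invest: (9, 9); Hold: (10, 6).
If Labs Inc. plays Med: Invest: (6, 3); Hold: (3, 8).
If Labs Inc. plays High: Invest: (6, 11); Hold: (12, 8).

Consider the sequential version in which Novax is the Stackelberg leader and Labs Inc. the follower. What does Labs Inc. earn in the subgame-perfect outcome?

Backward induction with Novax moving first.
- Invest: BR = Low, leader payoff 9.
- Hold: BR = High, leader payoff 8.
Novax's induced payoffs are 9, 8, so Novax commits to Invest. Subgame-perfect outcome: (Low, Invest) with payoffs (9, 9).

9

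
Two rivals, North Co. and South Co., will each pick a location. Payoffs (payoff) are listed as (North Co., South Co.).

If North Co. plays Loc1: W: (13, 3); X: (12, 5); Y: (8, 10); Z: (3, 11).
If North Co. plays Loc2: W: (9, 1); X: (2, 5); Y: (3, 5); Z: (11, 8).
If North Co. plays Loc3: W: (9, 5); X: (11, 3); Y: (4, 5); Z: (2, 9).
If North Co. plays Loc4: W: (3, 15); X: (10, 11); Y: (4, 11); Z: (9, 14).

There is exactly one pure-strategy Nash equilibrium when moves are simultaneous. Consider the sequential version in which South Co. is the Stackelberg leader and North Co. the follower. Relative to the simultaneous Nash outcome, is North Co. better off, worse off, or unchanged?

worse off

Backward induction with South Co. moving first.
- W → North Co. plays Loc1 (best of 13, 9, 9, 3); South Co. gets 3.
- X → North Co. plays Loc1 (best of 12, 2, 11, 10); South Co. gets 5.
- Y → North Co. plays Loc1 (best of 8, 3, 4, 4); South Co. gets 10.
- Z → North Co. plays Loc2 (best of 3, 11, 2, 9); South Co. gets 8.
South Co.'s induced payoffs are 3, 5, 10, 8, so South Co. commits to Y. Subgame-perfect outcome: (Loc1, Y) with payoffs (8, 10).
Now find the simultaneous Nash equilibrium.
North Co.'s best replies: W→Loc1; X→Loc1; Y→Loc1; Z→Loc2.
South Co.'s best replies: Loc1→Z; Loc2→Z; Loc3→Z; Loc4→W.
Only (Loc2, Z) has each player best-responding; Nash payoffs (11, 8).
North Co. earns 8 sequentially versus 11 at the Nash outcome: worse off.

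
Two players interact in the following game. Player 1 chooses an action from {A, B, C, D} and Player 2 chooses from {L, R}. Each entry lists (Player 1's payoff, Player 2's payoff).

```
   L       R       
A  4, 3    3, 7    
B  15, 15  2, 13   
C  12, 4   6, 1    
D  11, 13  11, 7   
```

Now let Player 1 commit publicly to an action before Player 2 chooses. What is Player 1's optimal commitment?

B

Player 2 best-responds to each possible Player 1 move:
- A → Player 2 plays R (best of 3, 7); Player 1 gets 3.
- B → Player 2 plays L (best of 15, 13); Player 1 gets 15.
- C → Player 2 plays L (best of 4, 1); Player 1 gets 12.
- D → Player 2 plays L (best of 13, 7); Player 1 gets 11.
Player 1's induced payoffs are 3, 15, 12, 11, so Player 1 commits to B. Subgame-perfect outcome: (B, L) with payoffs (15, 15).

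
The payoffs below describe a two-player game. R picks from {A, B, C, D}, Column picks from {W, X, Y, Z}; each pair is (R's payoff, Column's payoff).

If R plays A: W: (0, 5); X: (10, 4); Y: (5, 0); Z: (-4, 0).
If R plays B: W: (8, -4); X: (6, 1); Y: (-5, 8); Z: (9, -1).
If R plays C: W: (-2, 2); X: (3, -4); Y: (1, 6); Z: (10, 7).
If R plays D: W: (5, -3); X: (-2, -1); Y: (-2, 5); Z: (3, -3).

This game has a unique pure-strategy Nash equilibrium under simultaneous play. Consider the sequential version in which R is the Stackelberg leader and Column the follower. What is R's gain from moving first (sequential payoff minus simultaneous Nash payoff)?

0

Work backward from Column's decision.
- A → Column plays W (best of 5, 4, 0, 0); R gets 0.
- B → Column plays Y (best of -4, 1, 8, -1); R gets -5.
- C → Column plays Z (best of 2, -4, 6, 7); R gets 10.
- D → Column plays Y (best of -3, -1, 5, -3); R gets -2.
Maximizing over 0, -5, 10, -2, R chooses C. Subgame-perfect outcome: (C, Z) with payoffs (10, 7).
Under simultaneous play:
R's best replies: W→B; X→A; Y→A; Z→C.
Column's best replies: A→W; B→Y; C→Z; D→Y.
The unique mutual best reply is (C, Z), giving (10, 7).
R's commitment gain: 10 − 10 = 0.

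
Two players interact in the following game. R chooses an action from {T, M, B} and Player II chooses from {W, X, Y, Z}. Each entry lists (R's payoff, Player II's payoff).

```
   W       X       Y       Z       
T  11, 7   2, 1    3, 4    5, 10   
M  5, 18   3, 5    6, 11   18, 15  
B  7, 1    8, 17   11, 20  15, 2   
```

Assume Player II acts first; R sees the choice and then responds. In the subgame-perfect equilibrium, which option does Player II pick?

Y

Work backward from R's decision.
- W → R plays T (best of 11, 5, 7); Player II gets 7.
- X → R plays B (best of 2, 3, 8); Player II gets 17.
- Y → R plays B (best of 3, 6, 11); Player II gets 20.
- Z → R plays M (best of 5, 18, 15); Player II gets 15.
Among 7, 17, 20, 15, the best is 20 at Y. Subgame-perfect outcome: (B, Y) with payoffs (11, 20).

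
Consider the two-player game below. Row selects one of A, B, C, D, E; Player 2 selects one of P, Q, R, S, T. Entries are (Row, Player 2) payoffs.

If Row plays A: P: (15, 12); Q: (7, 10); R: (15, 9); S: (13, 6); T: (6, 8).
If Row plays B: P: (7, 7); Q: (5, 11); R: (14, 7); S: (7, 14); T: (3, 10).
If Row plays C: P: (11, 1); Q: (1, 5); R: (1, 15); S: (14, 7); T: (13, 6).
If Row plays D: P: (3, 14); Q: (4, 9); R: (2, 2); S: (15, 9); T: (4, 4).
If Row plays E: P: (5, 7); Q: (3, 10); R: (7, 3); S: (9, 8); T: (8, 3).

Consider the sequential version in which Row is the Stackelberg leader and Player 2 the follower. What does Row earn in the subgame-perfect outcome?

Backward induction with Row moving first.
- A: BR = P, leader payoff 15.
- B: BR = S, leader payoff 7.
- C: BR = R, leader payoff 1.
- D: BR = P, leader payoff 3.
- E: BR = Q, leader payoff 3.
Among 15, 7, 1, 3, 3, the best is 15 at A. Subgame-perfect outcome: (A, P) with payoffs (15, 12).

15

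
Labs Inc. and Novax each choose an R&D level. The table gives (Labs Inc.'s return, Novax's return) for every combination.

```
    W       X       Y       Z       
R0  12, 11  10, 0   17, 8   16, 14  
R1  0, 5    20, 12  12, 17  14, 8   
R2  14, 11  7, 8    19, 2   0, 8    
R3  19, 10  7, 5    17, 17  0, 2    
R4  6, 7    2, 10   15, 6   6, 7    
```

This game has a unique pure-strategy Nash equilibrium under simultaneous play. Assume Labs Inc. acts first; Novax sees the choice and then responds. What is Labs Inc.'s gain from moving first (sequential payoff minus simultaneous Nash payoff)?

1

Work backward from Novax's decision.
- R0: BR = Z, leader payoff 16.
- R1: BR = Y, leader payoff 12.
- R2: BR = W, leader payoff 14.
- R3: BR = Y, leader payoff 17.
- R4: BR = X, leader payoff 2.
Maximizing over 16, 12, 14, 17, 2, Labs Inc. chooses R3. Subgame-perfect outcome: (R3, Y) with payoffs (17, 17).
Now find the simultaneous Nash equilibrium.
Labs Inc.'s best replies: W→R3; X→R1; Y→R2; Z→R0.
Novax's best replies: R0→Z; R1→Y; R2→W; R3→Y; R4→X.
The unique mutual best reply is (R0, Z), giving (16, 14).
Labs Inc.'s commitment gain: 17 − 16 = 1.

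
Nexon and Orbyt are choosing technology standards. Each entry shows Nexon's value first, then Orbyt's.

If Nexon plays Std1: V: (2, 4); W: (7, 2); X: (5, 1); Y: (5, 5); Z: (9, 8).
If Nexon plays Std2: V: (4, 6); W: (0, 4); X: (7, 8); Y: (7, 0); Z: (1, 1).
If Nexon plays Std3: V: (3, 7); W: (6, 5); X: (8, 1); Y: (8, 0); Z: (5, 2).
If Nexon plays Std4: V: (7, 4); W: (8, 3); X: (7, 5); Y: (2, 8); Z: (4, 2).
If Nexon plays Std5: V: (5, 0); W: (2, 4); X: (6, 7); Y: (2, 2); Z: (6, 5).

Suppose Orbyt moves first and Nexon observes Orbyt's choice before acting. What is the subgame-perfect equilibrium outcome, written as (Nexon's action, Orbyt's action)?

(Std1, Z)

Nexon best-responds to each possible Orbyt move:
- V: Nexon compares 2, 4, 3, 7, 5 and picks Std4; Orbyt would get 4.
- W: Nexon compares 7, 0, 6, 8, 2 and picks Std4; Orbyt would get 3.
- X: Nexon compares 5, 7, 8, 7, 6 and picks Std3; Orbyt would get 1.
- Y: Nexon compares 5, 7, 8, 2, 2 and picks Std3; Orbyt would get 0.
- Z: Nexon compares 9, 1, 5, 4, 6 and picks Std1; Orbyt would get 8.
Among 4, 3, 1, 0, 8, the best is 8 at Z. Subgame-perfect outcome: (Std1, Z) with payoffs (9, 8).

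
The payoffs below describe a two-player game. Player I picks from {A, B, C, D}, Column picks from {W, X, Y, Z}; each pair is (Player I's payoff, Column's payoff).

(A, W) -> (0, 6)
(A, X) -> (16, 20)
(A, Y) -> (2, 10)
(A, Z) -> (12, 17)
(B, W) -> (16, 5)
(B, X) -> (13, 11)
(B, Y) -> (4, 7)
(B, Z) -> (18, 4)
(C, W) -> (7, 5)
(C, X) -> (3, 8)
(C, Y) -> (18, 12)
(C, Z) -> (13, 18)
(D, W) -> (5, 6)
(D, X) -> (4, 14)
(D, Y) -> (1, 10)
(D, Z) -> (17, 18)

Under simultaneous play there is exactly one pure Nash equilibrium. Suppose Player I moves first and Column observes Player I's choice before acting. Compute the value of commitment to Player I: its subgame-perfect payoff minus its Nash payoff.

Column best-responds to each possible Player I move:
- A: Column compares 6, 20, 10, 17 and picks X; Player I would get 16.
- B: Column compares 5, 11, 7, 4 and picks X; Player I would get 13.
- C: Column compares 5, 8, 12, 18 and picks Z; Player I would get 13.
- D: Column compares 6, 14, 10, 18 and picks Z; Player I would get 17.
Among 16, 13, 13, 17, the best is 17 at D. Subgame-perfect outcome: (D, Z) with payoffs (17, 18).
For the simultaneous game, intersect best replies.
Player I's best replies: W→B; X→A; Y→C; Z→B.
Column's best replies: A→X; B→X; C→Z; D→Z.
The unique mutual best reply is (A, X), giving (16, 20).
Player I's commitment gain: 17 − 16 = 1.

1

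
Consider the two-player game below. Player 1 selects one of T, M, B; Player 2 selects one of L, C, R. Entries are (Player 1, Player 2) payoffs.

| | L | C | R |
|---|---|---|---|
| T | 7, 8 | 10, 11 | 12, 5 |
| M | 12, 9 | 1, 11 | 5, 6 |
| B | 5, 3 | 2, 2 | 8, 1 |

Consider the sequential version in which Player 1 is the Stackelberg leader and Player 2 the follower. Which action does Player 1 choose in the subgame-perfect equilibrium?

T

Work backward from Player 2's decision.
- T: Player 2 compares 8, 11, 5 and picks C; Player 1 would get 10.
- M: Player 2 compares 9, 11, 6 and picks C; Player 1 would get 1.
- B: Player 2 compares 3, 2, 1 and picks L; Player 1 would get 5.
Maximizing over 10, 1, 5, Player 1 chooses T. Subgame-perfect outcome: (T, C) with payoffs (10, 11).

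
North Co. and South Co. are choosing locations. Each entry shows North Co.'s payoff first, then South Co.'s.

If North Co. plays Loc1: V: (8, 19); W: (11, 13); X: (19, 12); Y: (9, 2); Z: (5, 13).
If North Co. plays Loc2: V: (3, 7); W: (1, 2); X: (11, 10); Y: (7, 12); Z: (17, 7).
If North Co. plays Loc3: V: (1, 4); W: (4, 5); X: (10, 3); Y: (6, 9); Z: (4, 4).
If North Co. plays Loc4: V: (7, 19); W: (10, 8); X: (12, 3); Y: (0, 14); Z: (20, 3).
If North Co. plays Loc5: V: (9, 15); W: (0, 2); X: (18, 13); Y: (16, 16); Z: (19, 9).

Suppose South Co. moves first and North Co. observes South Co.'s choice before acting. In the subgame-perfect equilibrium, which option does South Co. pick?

Y

Solve by backward induction (South Co. leads).
- V: BR = Loc5, leader payoff 15.
- W: BR = Loc1, leader payoff 13.
- X: BR = Loc1, leader payoff 12.
- Y: BR = Loc5, leader payoff 16.
- Z: BR = Loc4, leader payoff 3.
Among 15, 13, 12, 16, 3, the best is 16 at Y. Subgame-perfect outcome: (Loc5, Y) with payoffs (16, 16).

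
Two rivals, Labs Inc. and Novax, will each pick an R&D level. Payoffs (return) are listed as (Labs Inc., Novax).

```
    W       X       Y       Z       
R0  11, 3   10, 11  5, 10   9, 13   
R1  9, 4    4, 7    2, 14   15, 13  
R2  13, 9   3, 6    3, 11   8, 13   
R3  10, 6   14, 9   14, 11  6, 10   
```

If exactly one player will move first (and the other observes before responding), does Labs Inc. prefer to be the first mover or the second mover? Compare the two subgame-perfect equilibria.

second

If Labs Inc. leads: Novax's best replies are R0→Z, R1→Y, R2→Z, R3→Y; Labs Inc.'s induced payoffs 9, 2, 8, 14; outcome (R3, Y), payoffs (14, 11).
If Novax leads: Labs Inc.'s best replies are W→R2, X→R3, Y→R3, Z→R1; Novax's induced payoffs 9, 9, 11, 13; outcome (R1, Z), payoffs (15, 13).
Labs Inc. gets 14 moving first and 15 moving second, so Labs Inc. prefers to move second.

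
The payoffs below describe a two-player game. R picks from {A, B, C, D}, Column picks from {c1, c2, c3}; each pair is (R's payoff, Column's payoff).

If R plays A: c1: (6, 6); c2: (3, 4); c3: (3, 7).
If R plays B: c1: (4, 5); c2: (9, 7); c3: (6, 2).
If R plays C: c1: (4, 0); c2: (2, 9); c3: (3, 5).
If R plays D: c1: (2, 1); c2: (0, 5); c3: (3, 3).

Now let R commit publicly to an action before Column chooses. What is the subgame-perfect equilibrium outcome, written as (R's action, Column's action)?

(B, c2)

Column best-responds to each possible R move:
- A: Column compares 6, 4, 7 and picks c3; R would get 3.
- B: Column compares 5, 7, 2 and picks c2; R would get 9.
- C: Column compares 0, 9, 5 and picks c2; R would get 2.
- D: Column compares 1, 5, 3 and picks c2; R would get 0.
Among 3, 9, 2, 0, the best is 9 at B. Subgame-perfect outcome: (B, c2) with payoffs (9, 7).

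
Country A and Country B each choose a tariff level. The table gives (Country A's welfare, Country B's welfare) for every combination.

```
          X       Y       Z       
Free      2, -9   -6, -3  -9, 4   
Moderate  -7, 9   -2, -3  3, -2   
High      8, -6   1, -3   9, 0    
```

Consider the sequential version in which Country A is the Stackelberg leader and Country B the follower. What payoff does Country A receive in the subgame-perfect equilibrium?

9

Solve by backward induction (Country A leads).
- Free → Country B plays Z (best of -9, -3, 4); Country A gets -9.
- Moderate → Country B plays X (best of 9, -3, -2); Country A gets -7.
- High → Country B plays Z (best of -6, -3, 0); Country A gets 9.
Maximizing over -9, -7, 9, Country A chooses High. Subgame-perfect outcome: (High, Z) with payoffs (9, 0).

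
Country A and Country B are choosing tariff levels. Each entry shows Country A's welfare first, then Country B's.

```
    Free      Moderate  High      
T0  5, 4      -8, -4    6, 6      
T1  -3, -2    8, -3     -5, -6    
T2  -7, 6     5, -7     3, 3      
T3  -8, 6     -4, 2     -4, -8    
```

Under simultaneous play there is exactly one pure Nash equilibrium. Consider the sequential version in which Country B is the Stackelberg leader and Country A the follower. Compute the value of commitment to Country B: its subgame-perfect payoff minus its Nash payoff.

Work backward from Country A's decision.
- Free: Country A compares 5, -3, -7, -8 and picks T0; Country B would get 4.
- Moderate: Country A compares -8, 8, 5, -4 and picks T1; Country B would get -3.
- High: Country A compares 6, -5, 3, -4 and picks T0; Country B would get 6.
Maximizing over 4, -3, 6, Country B chooses High. Subgame-perfect outcome: (T0, High) with payoffs (6, 6).
For the simultaneous game, intersect best replies.
Country A's best replies: Free→T0; Moderate→T1; High→T0.
Country B's best replies: T0→High; T1→Free; T2→Free; T3→Free.
The unique mutual best reply is (T0, High), giving (6, 6).
Country B's commitment gain: 6 − 6 = 0.

0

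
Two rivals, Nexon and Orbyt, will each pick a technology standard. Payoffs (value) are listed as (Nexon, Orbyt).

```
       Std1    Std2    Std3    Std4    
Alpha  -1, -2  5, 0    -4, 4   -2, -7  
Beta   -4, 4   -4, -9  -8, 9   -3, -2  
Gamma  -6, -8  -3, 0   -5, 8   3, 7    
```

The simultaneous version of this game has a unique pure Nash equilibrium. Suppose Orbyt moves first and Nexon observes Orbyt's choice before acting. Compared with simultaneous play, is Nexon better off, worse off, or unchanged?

Solve by backward induction (Orbyt leads).
- Std1: BR = Alpha, leader payoff -2.
- Std2: BR = Alpha, leader payoff 0.
- Std3: BR = Alpha, leader payoff 4.
- Std4: BR = Gamma, leader payoff 7.
Orbyt's induced payoffs are -2, 0, 4, 7, so Orbyt commits to Std4. Subgame-perfect outcome: (Gamma, Std4) with payoffs (3, 7).
For the simultaneous game, intersect best replies.
Nexon's best replies: Std1→Alpha; Std2→Alpha; Std3→Alpha; Std4→Gamma.
Orbyt's best replies: Alpha→Std3; Beta→Std3; Gamma→Std3.
Only (Alpha, Std3) has each player best-responding; Nash payoffs (-4, 4).
Nexon earns 3 sequentially versus -4 at the Nash outcome: better off.

better off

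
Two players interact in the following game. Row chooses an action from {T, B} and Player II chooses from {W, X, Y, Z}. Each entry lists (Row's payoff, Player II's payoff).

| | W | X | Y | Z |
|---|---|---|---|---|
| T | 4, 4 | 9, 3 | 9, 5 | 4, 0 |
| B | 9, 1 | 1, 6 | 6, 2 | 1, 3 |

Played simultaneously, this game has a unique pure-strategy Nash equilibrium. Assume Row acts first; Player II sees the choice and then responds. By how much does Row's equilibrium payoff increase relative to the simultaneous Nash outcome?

0

Solve by backward induction (Row leads).
- T: Player II compares 4, 3, 5, 0 and picks Y; Row would get 9.
- B: Player II compares 1, 6, 2, 3 and picks X; Row would get 1.
Row's induced payoffs are 9, 1, so Row commits to T. Subgame-perfect outcome: (T, Y) with payoffs (9, 5).
Now find the simultaneous Nash equilibrium.
Row's best replies: W→B; X→T; Y→T; Z→T.
Player II's best replies: T→Y; B→X.
The unique mutual best reply is (T, Y), giving (9, 5).
Row's commitment gain: 9 − 9 = 0.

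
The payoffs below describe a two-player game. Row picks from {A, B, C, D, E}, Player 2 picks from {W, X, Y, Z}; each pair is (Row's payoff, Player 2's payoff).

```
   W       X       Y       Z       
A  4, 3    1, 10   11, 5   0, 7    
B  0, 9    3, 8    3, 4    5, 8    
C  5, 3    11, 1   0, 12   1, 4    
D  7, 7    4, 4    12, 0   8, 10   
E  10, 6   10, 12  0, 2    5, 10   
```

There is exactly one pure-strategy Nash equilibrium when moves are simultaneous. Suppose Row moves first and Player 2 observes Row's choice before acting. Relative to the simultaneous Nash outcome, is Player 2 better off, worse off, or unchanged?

better off

Solve by backward induction (Row leads).
- A → Player 2 plays X (best of 3, 10, 5, 7); Row gets 1.
- B → Player 2 plays W (best of 9, 8, 4, 8); Row gets 0.
- C → Player 2 plays Y (best of 3, 1, 12, 4); Row gets 0.
- D → Player 2 plays Z (best of 7, 4, 0, 10); Row gets 8.
- E → Player 2 plays X (best of 6, 12, 2, 10); Row gets 10.
Row's induced payoffs are 1, 0, 0, 8, 10, so Row commits to E. Subgame-perfect outcome: (E, X) with payoffs (10, 12).
Under simultaneous play:
Row's best replies: W→E; X→C; Y→D; Z→D.
Player 2's best replies: A→X; B→W; C→Y; D→Z; E→X.
The unique mutual best reply is (D, Z), giving (8, 10).
Player 2 earns 12 sequentially versus 10 at the Nash outcome: better off.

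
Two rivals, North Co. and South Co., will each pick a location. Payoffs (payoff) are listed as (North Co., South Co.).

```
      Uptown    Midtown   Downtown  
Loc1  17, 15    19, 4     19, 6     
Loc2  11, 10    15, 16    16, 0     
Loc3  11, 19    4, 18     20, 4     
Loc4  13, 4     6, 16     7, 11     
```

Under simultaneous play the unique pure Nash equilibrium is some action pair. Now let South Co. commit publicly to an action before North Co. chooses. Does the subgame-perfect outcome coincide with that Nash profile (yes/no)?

yes

Backward induction with South Co. moving first.
- Uptown → North Co. plays Loc1 (best of 17, 11, 11, 13); South Co. gets 15.
- Midtown → North Co. plays Loc1 (best of 19, 15, 4, 6); South Co. gets 4.
- Downtown → North Co. plays Loc3 (best of 19, 16, 20, 7); South Co. gets 4.
South Co.'s induced payoffs are 15, 4, 4, so South Co. commits to Uptown. Subgame-perfect outcome: (Loc1, Uptown) with payoffs (17, 15).
Now find the simultaneous Nash equilibrium.
North Co.'s best replies: Uptown→Loc1; Midtown→Loc1; Downtown→Loc3.
South Co.'s best replies: Loc1→Uptown; Loc2→Midtown; Loc3→Uptown; Loc4→Midtown.
The unique mutual best reply is (Loc1, Uptown), giving (17, 15).
Sequential outcome (Loc1, Uptown) coincides with the Nash profile (Loc1, Uptown).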